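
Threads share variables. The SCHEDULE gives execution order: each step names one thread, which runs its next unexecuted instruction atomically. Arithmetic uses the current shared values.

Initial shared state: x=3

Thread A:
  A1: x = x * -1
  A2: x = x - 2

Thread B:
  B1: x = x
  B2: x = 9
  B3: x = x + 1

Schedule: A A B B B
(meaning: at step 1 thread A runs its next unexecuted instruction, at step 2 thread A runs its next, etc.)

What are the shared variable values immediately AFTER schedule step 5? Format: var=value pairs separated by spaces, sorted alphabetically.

Answer: x=10

Derivation:
Step 1: thread A executes A1 (x = x * -1). Shared: x=-3. PCs: A@1 B@0
Step 2: thread A executes A2 (x = x - 2). Shared: x=-5. PCs: A@2 B@0
Step 3: thread B executes B1 (x = x). Shared: x=-5. PCs: A@2 B@1
Step 4: thread B executes B2 (x = 9). Shared: x=9. PCs: A@2 B@2
Step 5: thread B executes B3 (x = x + 1). Shared: x=10. PCs: A@2 B@3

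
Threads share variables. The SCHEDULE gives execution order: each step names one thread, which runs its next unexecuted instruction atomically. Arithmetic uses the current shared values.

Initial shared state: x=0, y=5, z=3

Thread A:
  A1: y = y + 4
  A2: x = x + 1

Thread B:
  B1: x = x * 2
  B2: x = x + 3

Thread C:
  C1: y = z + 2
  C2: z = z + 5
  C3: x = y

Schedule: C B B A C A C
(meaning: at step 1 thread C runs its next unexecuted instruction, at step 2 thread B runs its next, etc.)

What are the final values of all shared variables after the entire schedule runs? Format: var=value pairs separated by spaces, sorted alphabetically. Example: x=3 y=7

Answer: x=9 y=9 z=8

Derivation:
Step 1: thread C executes C1 (y = z + 2). Shared: x=0 y=5 z=3. PCs: A@0 B@0 C@1
Step 2: thread B executes B1 (x = x * 2). Shared: x=0 y=5 z=3. PCs: A@0 B@1 C@1
Step 3: thread B executes B2 (x = x + 3). Shared: x=3 y=5 z=3. PCs: A@0 B@2 C@1
Step 4: thread A executes A1 (y = y + 4). Shared: x=3 y=9 z=3. PCs: A@1 B@2 C@1
Step 5: thread C executes C2 (z = z + 5). Shared: x=3 y=9 z=8. PCs: A@1 B@2 C@2
Step 6: thread A executes A2 (x = x + 1). Shared: x=4 y=9 z=8. PCs: A@2 B@2 C@2
Step 7: thread C executes C3 (x = y). Shared: x=9 y=9 z=8. PCs: A@2 B@2 C@3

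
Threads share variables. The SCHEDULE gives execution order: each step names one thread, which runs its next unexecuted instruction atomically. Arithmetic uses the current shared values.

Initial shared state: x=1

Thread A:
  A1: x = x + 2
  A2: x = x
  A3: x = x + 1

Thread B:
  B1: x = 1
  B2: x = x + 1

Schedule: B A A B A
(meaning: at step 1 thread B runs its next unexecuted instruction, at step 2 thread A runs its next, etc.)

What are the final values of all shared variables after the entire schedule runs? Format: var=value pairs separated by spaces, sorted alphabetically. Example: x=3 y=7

Step 1: thread B executes B1 (x = 1). Shared: x=1. PCs: A@0 B@1
Step 2: thread A executes A1 (x = x + 2). Shared: x=3. PCs: A@1 B@1
Step 3: thread A executes A2 (x = x). Shared: x=3. PCs: A@2 B@1
Step 4: thread B executes B2 (x = x + 1). Shared: x=4. PCs: A@2 B@2
Step 5: thread A executes A3 (x = x + 1). Shared: x=5. PCs: A@3 B@2

Answer: x=5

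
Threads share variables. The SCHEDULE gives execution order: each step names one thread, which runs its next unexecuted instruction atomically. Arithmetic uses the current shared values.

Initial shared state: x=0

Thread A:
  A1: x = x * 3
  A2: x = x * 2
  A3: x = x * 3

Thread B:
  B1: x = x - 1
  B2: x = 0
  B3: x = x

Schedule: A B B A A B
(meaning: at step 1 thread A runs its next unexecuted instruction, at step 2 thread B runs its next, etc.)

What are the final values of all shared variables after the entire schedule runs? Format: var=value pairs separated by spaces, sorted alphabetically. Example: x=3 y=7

Step 1: thread A executes A1 (x = x * 3). Shared: x=0. PCs: A@1 B@0
Step 2: thread B executes B1 (x = x - 1). Shared: x=-1. PCs: A@1 B@1
Step 3: thread B executes B2 (x = 0). Shared: x=0. PCs: A@1 B@2
Step 4: thread A executes A2 (x = x * 2). Shared: x=0. PCs: A@2 B@2
Step 5: thread A executes A3 (x = x * 3). Shared: x=0. PCs: A@3 B@2
Step 6: thread B executes B3 (x = x). Shared: x=0. PCs: A@3 B@3

Answer: x=0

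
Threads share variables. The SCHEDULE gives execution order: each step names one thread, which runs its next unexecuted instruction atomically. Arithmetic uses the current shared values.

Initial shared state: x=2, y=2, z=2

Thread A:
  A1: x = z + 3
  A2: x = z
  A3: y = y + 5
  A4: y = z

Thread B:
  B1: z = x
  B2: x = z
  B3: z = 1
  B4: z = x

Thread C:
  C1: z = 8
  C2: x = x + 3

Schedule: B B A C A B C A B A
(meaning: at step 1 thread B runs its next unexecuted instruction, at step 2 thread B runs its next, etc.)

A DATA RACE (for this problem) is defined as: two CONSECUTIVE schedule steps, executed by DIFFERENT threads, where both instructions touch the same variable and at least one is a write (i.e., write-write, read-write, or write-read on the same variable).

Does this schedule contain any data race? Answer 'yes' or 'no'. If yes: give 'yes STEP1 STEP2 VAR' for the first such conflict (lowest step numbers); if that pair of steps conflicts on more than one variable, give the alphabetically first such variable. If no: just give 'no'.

Answer: yes 2 3 x

Derivation:
Steps 1,2: same thread (B). No race.
Steps 2,3: B(x = z) vs A(x = z + 3). RACE on x (W-W).
Steps 3,4: A(x = z + 3) vs C(z = 8). RACE on z (R-W).
Steps 4,5: C(z = 8) vs A(x = z). RACE on z (W-R).
Steps 5,6: A(x = z) vs B(z = 1). RACE on z (R-W).
Steps 6,7: B(r=-,w=z) vs C(r=x,w=x). No conflict.
Steps 7,8: C(r=x,w=x) vs A(r=y,w=y). No conflict.
Steps 8,9: A(r=y,w=y) vs B(r=x,w=z). No conflict.
Steps 9,10: B(z = x) vs A(y = z). RACE on z (W-R).
First conflict at steps 2,3.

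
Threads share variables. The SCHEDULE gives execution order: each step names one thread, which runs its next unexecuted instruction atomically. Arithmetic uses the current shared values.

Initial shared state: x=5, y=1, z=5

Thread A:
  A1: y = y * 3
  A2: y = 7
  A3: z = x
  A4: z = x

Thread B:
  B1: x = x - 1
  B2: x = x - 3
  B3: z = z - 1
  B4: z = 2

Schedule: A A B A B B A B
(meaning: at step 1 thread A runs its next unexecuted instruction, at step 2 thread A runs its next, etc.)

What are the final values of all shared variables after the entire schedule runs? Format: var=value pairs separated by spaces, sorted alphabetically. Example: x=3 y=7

Answer: x=1 y=7 z=2

Derivation:
Step 1: thread A executes A1 (y = y * 3). Shared: x=5 y=3 z=5. PCs: A@1 B@0
Step 2: thread A executes A2 (y = 7). Shared: x=5 y=7 z=5. PCs: A@2 B@0
Step 3: thread B executes B1 (x = x - 1). Shared: x=4 y=7 z=5. PCs: A@2 B@1
Step 4: thread A executes A3 (z = x). Shared: x=4 y=7 z=4. PCs: A@3 B@1
Step 5: thread B executes B2 (x = x - 3). Shared: x=1 y=7 z=4. PCs: A@3 B@2
Step 6: thread B executes B3 (z = z - 1). Shared: x=1 y=7 z=3. PCs: A@3 B@3
Step 7: thread A executes A4 (z = x). Shared: x=1 y=7 z=1. PCs: A@4 B@3
Step 8: thread B executes B4 (z = 2). Shared: x=1 y=7 z=2. PCs: A@4 B@4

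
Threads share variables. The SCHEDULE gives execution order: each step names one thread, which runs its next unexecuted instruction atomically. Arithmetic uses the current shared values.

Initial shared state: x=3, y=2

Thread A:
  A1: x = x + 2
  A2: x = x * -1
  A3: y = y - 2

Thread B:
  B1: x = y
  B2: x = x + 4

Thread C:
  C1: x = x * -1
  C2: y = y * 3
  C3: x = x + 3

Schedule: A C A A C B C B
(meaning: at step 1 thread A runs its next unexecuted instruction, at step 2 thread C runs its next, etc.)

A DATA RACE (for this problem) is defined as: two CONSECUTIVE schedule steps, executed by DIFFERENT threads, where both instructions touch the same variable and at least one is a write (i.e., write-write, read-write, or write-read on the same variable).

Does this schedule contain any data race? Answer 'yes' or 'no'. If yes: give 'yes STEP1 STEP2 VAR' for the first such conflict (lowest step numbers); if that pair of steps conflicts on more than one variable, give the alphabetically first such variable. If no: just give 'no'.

Answer: yes 1 2 x

Derivation:
Steps 1,2: A(x = x + 2) vs C(x = x * -1). RACE on x (W-W).
Steps 2,3: C(x = x * -1) vs A(x = x * -1). RACE on x (W-W).
Steps 3,4: same thread (A). No race.
Steps 4,5: A(y = y - 2) vs C(y = y * 3). RACE on y (W-W).
Steps 5,6: C(y = y * 3) vs B(x = y). RACE on y (W-R).
Steps 6,7: B(x = y) vs C(x = x + 3). RACE on x (W-W).
Steps 7,8: C(x = x + 3) vs B(x = x + 4). RACE on x (W-W).
First conflict at steps 1,2.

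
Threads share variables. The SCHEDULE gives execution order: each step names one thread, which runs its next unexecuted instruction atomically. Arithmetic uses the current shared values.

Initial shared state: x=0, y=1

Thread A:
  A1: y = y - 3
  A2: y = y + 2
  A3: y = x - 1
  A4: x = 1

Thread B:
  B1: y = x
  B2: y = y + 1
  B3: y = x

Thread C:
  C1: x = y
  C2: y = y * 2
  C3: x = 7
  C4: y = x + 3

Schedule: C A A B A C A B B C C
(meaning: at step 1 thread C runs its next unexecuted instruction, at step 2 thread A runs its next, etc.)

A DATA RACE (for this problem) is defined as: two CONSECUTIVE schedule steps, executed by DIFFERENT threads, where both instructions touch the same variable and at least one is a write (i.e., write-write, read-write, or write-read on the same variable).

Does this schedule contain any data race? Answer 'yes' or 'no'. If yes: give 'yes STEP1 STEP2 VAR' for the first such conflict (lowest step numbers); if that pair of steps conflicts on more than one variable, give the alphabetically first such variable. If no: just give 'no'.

Answer: yes 1 2 y

Derivation:
Steps 1,2: C(x = y) vs A(y = y - 3). RACE on y (R-W).
Steps 2,3: same thread (A). No race.
Steps 3,4: A(y = y + 2) vs B(y = x). RACE on y (W-W).
Steps 4,5: B(y = x) vs A(y = x - 1). RACE on y (W-W).
Steps 5,6: A(y = x - 1) vs C(y = y * 2). RACE on y (W-W).
Steps 6,7: C(r=y,w=y) vs A(r=-,w=x). No conflict.
Steps 7,8: A(r=-,w=x) vs B(r=y,w=y). No conflict.
Steps 8,9: same thread (B). No race.
Steps 9,10: B(y = x) vs C(x = 7). RACE on x (R-W).
Steps 10,11: same thread (C). No race.
First conflict at steps 1,2.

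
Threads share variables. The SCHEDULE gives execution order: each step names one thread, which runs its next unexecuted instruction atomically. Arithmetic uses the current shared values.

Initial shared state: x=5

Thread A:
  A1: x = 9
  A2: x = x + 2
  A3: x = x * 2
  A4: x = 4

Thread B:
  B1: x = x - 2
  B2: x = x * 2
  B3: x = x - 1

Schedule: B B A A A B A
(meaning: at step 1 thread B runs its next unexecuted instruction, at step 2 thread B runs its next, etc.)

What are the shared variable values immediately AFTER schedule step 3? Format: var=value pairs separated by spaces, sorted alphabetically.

Step 1: thread B executes B1 (x = x - 2). Shared: x=3. PCs: A@0 B@1
Step 2: thread B executes B2 (x = x * 2). Shared: x=6. PCs: A@0 B@2
Step 3: thread A executes A1 (x = 9). Shared: x=9. PCs: A@1 B@2

Answer: x=9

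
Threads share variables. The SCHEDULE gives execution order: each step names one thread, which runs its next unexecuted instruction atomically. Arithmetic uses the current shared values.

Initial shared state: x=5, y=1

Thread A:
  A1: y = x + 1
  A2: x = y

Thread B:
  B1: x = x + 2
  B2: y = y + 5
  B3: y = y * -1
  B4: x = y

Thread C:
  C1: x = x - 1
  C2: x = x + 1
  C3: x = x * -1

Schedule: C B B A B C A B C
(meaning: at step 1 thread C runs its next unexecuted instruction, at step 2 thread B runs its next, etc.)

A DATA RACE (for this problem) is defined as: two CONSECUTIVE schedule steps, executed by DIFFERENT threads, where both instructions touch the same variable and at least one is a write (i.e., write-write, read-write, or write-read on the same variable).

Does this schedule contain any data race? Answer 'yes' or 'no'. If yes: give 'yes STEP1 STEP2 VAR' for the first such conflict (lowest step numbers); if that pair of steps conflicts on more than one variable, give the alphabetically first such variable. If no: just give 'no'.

Steps 1,2: C(x = x - 1) vs B(x = x + 2). RACE on x (W-W).
Steps 2,3: same thread (B). No race.
Steps 3,4: B(y = y + 5) vs A(y = x + 1). RACE on y (W-W).
Steps 4,5: A(y = x + 1) vs B(y = y * -1). RACE on y (W-W).
Steps 5,6: B(r=y,w=y) vs C(r=x,w=x). No conflict.
Steps 6,7: C(x = x + 1) vs A(x = y). RACE on x (W-W).
Steps 7,8: A(x = y) vs B(x = y). RACE on x (W-W).
Steps 8,9: B(x = y) vs C(x = x * -1). RACE on x (W-W).
First conflict at steps 1,2.

Answer: yes 1 2 x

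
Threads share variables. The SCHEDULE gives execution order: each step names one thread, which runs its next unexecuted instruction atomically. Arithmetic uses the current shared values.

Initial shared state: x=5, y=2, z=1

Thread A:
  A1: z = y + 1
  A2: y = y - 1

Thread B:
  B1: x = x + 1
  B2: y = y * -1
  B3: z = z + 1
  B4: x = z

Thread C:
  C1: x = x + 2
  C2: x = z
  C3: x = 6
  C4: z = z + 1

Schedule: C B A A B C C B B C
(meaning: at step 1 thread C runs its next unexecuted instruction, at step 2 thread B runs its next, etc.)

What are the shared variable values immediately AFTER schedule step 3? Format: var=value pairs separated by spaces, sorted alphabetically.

Step 1: thread C executes C1 (x = x + 2). Shared: x=7 y=2 z=1. PCs: A@0 B@0 C@1
Step 2: thread B executes B1 (x = x + 1). Shared: x=8 y=2 z=1. PCs: A@0 B@1 C@1
Step 3: thread A executes A1 (z = y + 1). Shared: x=8 y=2 z=3. PCs: A@1 B@1 C@1

Answer: x=8 y=2 z=3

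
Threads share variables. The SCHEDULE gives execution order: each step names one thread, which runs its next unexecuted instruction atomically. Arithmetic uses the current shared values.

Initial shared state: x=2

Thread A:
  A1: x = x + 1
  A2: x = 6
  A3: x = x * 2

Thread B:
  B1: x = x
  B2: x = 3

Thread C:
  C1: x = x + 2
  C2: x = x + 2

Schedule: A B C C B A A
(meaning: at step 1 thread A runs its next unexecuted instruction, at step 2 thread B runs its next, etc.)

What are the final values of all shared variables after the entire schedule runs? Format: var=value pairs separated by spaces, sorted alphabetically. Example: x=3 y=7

Step 1: thread A executes A1 (x = x + 1). Shared: x=3. PCs: A@1 B@0 C@0
Step 2: thread B executes B1 (x = x). Shared: x=3. PCs: A@1 B@1 C@0
Step 3: thread C executes C1 (x = x + 2). Shared: x=5. PCs: A@1 B@1 C@1
Step 4: thread C executes C2 (x = x + 2). Shared: x=7. PCs: A@1 B@1 C@2
Step 5: thread B executes B2 (x = 3). Shared: x=3. PCs: A@1 B@2 C@2
Step 6: thread A executes A2 (x = 6). Shared: x=6. PCs: A@2 B@2 C@2
Step 7: thread A executes A3 (x = x * 2). Shared: x=12. PCs: A@3 B@2 C@2

Answer: x=12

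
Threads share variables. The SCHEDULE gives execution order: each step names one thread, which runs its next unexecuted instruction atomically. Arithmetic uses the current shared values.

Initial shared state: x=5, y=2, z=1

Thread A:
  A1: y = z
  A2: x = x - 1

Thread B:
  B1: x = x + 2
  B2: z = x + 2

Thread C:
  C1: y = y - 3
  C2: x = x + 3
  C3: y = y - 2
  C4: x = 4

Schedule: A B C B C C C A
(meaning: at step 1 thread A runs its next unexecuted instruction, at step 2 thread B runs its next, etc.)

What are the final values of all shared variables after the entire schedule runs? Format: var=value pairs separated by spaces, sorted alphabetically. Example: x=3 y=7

Step 1: thread A executes A1 (y = z). Shared: x=5 y=1 z=1. PCs: A@1 B@0 C@0
Step 2: thread B executes B1 (x = x + 2). Shared: x=7 y=1 z=1. PCs: A@1 B@1 C@0
Step 3: thread C executes C1 (y = y - 3). Shared: x=7 y=-2 z=1. PCs: A@1 B@1 C@1
Step 4: thread B executes B2 (z = x + 2). Shared: x=7 y=-2 z=9. PCs: A@1 B@2 C@1
Step 5: thread C executes C2 (x = x + 3). Shared: x=10 y=-2 z=9. PCs: A@1 B@2 C@2
Step 6: thread C executes C3 (y = y - 2). Shared: x=10 y=-4 z=9. PCs: A@1 B@2 C@3
Step 7: thread C executes C4 (x = 4). Shared: x=4 y=-4 z=9. PCs: A@1 B@2 C@4
Step 8: thread A executes A2 (x = x - 1). Shared: x=3 y=-4 z=9. PCs: A@2 B@2 C@4

Answer: x=3 y=-4 z=9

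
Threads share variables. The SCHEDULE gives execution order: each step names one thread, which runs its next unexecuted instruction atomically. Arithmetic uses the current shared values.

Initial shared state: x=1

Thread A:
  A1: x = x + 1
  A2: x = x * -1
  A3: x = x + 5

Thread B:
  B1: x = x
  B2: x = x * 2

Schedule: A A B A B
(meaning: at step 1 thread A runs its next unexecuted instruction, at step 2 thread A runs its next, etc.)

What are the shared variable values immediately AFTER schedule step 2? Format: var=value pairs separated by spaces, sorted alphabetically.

Step 1: thread A executes A1 (x = x + 1). Shared: x=2. PCs: A@1 B@0
Step 2: thread A executes A2 (x = x * -1). Shared: x=-2. PCs: A@2 B@0

Answer: x=-2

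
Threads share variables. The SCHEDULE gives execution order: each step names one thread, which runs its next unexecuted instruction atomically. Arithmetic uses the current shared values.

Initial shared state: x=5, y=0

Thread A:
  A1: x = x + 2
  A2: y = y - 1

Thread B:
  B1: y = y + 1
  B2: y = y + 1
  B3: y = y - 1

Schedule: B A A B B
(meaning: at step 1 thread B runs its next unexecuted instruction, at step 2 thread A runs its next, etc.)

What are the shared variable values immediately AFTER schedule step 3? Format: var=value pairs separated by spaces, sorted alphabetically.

Step 1: thread B executes B1 (y = y + 1). Shared: x=5 y=1. PCs: A@0 B@1
Step 2: thread A executes A1 (x = x + 2). Shared: x=7 y=1. PCs: A@1 B@1
Step 3: thread A executes A2 (y = y - 1). Shared: x=7 y=0. PCs: A@2 B@1

Answer: x=7 y=0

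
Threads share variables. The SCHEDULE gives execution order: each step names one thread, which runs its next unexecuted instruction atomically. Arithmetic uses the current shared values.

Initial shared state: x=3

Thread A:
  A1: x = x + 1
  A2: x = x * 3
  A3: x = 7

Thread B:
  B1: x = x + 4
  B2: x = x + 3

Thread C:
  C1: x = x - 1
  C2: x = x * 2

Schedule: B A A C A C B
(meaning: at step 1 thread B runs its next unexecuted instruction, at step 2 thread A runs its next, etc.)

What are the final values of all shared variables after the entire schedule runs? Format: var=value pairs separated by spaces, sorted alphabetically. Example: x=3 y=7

Step 1: thread B executes B1 (x = x + 4). Shared: x=7. PCs: A@0 B@1 C@0
Step 2: thread A executes A1 (x = x + 1). Shared: x=8. PCs: A@1 B@1 C@0
Step 3: thread A executes A2 (x = x * 3). Shared: x=24. PCs: A@2 B@1 C@0
Step 4: thread C executes C1 (x = x - 1). Shared: x=23. PCs: A@2 B@1 C@1
Step 5: thread A executes A3 (x = 7). Shared: x=7. PCs: A@3 B@1 C@1
Step 6: thread C executes C2 (x = x * 2). Shared: x=14. PCs: A@3 B@1 C@2
Step 7: thread B executes B2 (x = x + 3). Shared: x=17. PCs: A@3 B@2 C@2

Answer: x=17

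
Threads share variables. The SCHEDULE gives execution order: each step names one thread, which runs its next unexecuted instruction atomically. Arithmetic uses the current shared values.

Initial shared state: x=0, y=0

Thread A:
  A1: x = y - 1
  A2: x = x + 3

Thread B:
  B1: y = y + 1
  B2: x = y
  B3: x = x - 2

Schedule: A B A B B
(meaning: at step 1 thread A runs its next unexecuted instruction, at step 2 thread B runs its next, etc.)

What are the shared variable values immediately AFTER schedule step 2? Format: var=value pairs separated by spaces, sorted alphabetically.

Answer: x=-1 y=1

Derivation:
Step 1: thread A executes A1 (x = y - 1). Shared: x=-1 y=0. PCs: A@1 B@0
Step 2: thread B executes B1 (y = y + 1). Shared: x=-1 y=1. PCs: A@1 B@1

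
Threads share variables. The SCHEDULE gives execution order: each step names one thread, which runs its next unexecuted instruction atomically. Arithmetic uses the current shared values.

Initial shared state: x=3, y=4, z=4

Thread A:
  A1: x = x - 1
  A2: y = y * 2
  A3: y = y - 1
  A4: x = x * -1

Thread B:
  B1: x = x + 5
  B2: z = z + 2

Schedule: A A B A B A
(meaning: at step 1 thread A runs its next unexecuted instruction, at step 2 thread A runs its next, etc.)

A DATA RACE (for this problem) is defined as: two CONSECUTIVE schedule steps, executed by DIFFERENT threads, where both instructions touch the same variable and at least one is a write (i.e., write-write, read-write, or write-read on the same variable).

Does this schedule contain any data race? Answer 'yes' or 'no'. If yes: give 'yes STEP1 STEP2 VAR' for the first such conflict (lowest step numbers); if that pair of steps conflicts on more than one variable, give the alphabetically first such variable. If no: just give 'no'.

Steps 1,2: same thread (A). No race.
Steps 2,3: A(r=y,w=y) vs B(r=x,w=x). No conflict.
Steps 3,4: B(r=x,w=x) vs A(r=y,w=y). No conflict.
Steps 4,5: A(r=y,w=y) vs B(r=z,w=z). No conflict.
Steps 5,6: B(r=z,w=z) vs A(r=x,w=x). No conflict.

Answer: no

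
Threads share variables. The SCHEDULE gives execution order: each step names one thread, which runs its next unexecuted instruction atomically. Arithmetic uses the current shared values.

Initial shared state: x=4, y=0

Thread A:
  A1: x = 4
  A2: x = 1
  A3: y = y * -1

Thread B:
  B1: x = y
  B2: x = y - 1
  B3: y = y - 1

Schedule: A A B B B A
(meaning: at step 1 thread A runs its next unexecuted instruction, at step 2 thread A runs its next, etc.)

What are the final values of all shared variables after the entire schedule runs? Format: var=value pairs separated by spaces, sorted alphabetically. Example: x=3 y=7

Step 1: thread A executes A1 (x = 4). Shared: x=4 y=0. PCs: A@1 B@0
Step 2: thread A executes A2 (x = 1). Shared: x=1 y=0. PCs: A@2 B@0
Step 3: thread B executes B1 (x = y). Shared: x=0 y=0. PCs: A@2 B@1
Step 4: thread B executes B2 (x = y - 1). Shared: x=-1 y=0. PCs: A@2 B@2
Step 5: thread B executes B3 (y = y - 1). Shared: x=-1 y=-1. PCs: A@2 B@3
Step 6: thread A executes A3 (y = y * -1). Shared: x=-1 y=1. PCs: A@3 B@3

Answer: x=-1 y=1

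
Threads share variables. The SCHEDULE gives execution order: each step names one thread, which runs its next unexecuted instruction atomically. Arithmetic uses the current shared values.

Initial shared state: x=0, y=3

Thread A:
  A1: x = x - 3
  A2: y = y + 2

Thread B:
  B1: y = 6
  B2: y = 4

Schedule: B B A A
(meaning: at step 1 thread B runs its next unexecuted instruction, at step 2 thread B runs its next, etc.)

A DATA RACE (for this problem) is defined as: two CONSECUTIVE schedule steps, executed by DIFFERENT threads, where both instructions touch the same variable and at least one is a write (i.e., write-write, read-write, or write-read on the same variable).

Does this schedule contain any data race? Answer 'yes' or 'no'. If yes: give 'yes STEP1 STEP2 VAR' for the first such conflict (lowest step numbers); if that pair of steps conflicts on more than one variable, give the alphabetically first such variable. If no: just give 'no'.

Answer: no

Derivation:
Steps 1,2: same thread (B). No race.
Steps 2,3: B(r=-,w=y) vs A(r=x,w=x). No conflict.
Steps 3,4: same thread (A). No race.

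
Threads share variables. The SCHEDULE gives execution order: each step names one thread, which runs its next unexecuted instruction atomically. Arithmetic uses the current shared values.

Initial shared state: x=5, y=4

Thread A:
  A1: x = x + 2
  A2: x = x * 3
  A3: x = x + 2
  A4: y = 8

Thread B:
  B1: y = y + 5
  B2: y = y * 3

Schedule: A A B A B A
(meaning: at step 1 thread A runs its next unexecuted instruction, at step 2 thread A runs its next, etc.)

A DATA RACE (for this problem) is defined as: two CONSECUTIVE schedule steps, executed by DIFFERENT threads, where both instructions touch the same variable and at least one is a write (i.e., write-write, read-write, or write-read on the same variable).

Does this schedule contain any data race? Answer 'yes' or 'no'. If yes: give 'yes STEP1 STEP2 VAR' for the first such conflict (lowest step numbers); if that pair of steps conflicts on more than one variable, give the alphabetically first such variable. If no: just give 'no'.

Answer: yes 5 6 y

Derivation:
Steps 1,2: same thread (A). No race.
Steps 2,3: A(r=x,w=x) vs B(r=y,w=y). No conflict.
Steps 3,4: B(r=y,w=y) vs A(r=x,w=x). No conflict.
Steps 4,5: A(r=x,w=x) vs B(r=y,w=y). No conflict.
Steps 5,6: B(y = y * 3) vs A(y = 8). RACE on y (W-W).
First conflict at steps 5,6.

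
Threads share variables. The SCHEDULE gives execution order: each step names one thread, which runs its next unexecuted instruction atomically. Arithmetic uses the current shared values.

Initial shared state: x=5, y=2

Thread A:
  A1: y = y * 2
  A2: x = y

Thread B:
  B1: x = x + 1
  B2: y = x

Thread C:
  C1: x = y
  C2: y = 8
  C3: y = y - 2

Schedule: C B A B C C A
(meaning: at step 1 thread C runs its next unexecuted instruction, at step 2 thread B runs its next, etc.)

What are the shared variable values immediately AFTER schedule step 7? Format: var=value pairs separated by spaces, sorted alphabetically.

Answer: x=6 y=6

Derivation:
Step 1: thread C executes C1 (x = y). Shared: x=2 y=2. PCs: A@0 B@0 C@1
Step 2: thread B executes B1 (x = x + 1). Shared: x=3 y=2. PCs: A@0 B@1 C@1
Step 3: thread A executes A1 (y = y * 2). Shared: x=3 y=4. PCs: A@1 B@1 C@1
Step 4: thread B executes B2 (y = x). Shared: x=3 y=3. PCs: A@1 B@2 C@1
Step 5: thread C executes C2 (y = 8). Shared: x=3 y=8. PCs: A@1 B@2 C@2
Step 6: thread C executes C3 (y = y - 2). Shared: x=3 y=6. PCs: A@1 B@2 C@3
Step 7: thread A executes A2 (x = y). Shared: x=6 y=6. PCs: A@2 B@2 C@3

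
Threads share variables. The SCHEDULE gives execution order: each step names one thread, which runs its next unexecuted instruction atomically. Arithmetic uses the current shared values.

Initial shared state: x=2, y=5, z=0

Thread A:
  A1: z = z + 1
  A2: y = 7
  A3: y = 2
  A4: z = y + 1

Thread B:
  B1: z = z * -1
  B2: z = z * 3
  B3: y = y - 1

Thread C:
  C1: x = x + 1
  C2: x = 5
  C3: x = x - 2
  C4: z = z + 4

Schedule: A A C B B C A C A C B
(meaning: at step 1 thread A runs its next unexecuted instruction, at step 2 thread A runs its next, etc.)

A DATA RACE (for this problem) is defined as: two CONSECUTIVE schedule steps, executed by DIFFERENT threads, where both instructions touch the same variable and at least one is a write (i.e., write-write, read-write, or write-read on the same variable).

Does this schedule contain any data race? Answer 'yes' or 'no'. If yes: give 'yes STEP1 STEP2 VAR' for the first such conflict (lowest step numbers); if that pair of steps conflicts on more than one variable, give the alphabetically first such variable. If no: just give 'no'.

Answer: yes 9 10 z

Derivation:
Steps 1,2: same thread (A). No race.
Steps 2,3: A(r=-,w=y) vs C(r=x,w=x). No conflict.
Steps 3,4: C(r=x,w=x) vs B(r=z,w=z). No conflict.
Steps 4,5: same thread (B). No race.
Steps 5,6: B(r=z,w=z) vs C(r=-,w=x). No conflict.
Steps 6,7: C(r=-,w=x) vs A(r=-,w=y). No conflict.
Steps 7,8: A(r=-,w=y) vs C(r=x,w=x). No conflict.
Steps 8,9: C(r=x,w=x) vs A(r=y,w=z). No conflict.
Steps 9,10: A(z = y + 1) vs C(z = z + 4). RACE on z (W-W).
Steps 10,11: C(r=z,w=z) vs B(r=y,w=y). No conflict.
First conflict at steps 9,10.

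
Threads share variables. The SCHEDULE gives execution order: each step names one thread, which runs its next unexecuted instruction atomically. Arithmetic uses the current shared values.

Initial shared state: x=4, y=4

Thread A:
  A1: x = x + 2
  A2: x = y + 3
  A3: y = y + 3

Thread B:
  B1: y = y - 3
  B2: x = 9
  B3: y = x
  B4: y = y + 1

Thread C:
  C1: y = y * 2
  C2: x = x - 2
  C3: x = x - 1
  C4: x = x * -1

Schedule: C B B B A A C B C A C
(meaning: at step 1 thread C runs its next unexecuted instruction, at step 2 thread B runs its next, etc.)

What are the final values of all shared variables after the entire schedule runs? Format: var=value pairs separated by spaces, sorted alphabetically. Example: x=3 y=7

Answer: x=-9 y=13

Derivation:
Step 1: thread C executes C1 (y = y * 2). Shared: x=4 y=8. PCs: A@0 B@0 C@1
Step 2: thread B executes B1 (y = y - 3). Shared: x=4 y=5. PCs: A@0 B@1 C@1
Step 3: thread B executes B2 (x = 9). Shared: x=9 y=5. PCs: A@0 B@2 C@1
Step 4: thread B executes B3 (y = x). Shared: x=9 y=9. PCs: A@0 B@3 C@1
Step 5: thread A executes A1 (x = x + 2). Shared: x=11 y=9. PCs: A@1 B@3 C@1
Step 6: thread A executes A2 (x = y + 3). Shared: x=12 y=9. PCs: A@2 B@3 C@1
Step 7: thread C executes C2 (x = x - 2). Shared: x=10 y=9. PCs: A@2 B@3 C@2
Step 8: thread B executes B4 (y = y + 1). Shared: x=10 y=10. PCs: A@2 B@4 C@2
Step 9: thread C executes C3 (x = x - 1). Shared: x=9 y=10. PCs: A@2 B@4 C@3
Step 10: thread A executes A3 (y = y + 3). Shared: x=9 y=13. PCs: A@3 B@4 C@3
Step 11: thread C executes C4 (x = x * -1). Shared: x=-9 y=13. PCs: A@3 B@4 C@4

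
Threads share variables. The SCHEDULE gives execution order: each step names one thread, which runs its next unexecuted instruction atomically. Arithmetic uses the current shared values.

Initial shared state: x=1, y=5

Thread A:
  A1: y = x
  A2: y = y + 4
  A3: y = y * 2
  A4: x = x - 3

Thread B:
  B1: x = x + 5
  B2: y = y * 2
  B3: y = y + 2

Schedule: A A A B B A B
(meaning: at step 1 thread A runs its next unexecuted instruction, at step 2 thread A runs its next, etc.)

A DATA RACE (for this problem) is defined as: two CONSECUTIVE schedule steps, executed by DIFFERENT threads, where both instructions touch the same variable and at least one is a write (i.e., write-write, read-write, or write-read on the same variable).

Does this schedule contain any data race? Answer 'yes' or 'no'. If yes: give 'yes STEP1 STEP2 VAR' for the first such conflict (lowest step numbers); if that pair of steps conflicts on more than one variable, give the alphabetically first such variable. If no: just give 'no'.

Answer: no

Derivation:
Steps 1,2: same thread (A). No race.
Steps 2,3: same thread (A). No race.
Steps 3,4: A(r=y,w=y) vs B(r=x,w=x). No conflict.
Steps 4,5: same thread (B). No race.
Steps 5,6: B(r=y,w=y) vs A(r=x,w=x). No conflict.
Steps 6,7: A(r=x,w=x) vs B(r=y,w=y). No conflict.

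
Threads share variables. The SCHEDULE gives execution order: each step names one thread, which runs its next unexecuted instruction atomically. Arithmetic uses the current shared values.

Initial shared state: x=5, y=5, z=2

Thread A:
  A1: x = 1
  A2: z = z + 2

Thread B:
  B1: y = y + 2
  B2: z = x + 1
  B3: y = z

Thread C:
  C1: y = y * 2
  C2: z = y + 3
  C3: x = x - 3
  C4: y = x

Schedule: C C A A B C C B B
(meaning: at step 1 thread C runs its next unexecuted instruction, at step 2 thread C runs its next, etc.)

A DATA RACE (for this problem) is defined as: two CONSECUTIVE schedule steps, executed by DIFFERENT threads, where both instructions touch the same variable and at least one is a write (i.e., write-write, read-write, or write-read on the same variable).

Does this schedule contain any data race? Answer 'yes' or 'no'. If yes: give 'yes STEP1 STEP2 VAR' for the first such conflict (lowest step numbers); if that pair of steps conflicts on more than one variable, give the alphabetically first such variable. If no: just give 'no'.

Steps 1,2: same thread (C). No race.
Steps 2,3: C(r=y,w=z) vs A(r=-,w=x). No conflict.
Steps 3,4: same thread (A). No race.
Steps 4,5: A(r=z,w=z) vs B(r=y,w=y). No conflict.
Steps 5,6: B(r=y,w=y) vs C(r=x,w=x). No conflict.
Steps 6,7: same thread (C). No race.
Steps 7,8: C(r=x,w=y) vs B(r=x,w=z). No conflict.
Steps 8,9: same thread (B). No race.

Answer: no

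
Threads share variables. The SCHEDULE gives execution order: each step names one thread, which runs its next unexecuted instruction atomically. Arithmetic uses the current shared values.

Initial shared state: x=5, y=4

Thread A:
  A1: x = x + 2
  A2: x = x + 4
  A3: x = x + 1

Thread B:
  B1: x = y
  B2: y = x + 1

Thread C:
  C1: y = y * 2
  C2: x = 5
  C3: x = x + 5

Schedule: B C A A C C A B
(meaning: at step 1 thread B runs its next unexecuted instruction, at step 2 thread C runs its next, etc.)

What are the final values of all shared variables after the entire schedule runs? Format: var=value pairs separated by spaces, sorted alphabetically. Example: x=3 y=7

Step 1: thread B executes B1 (x = y). Shared: x=4 y=4. PCs: A@0 B@1 C@0
Step 2: thread C executes C1 (y = y * 2). Shared: x=4 y=8. PCs: A@0 B@1 C@1
Step 3: thread A executes A1 (x = x + 2). Shared: x=6 y=8. PCs: A@1 B@1 C@1
Step 4: thread A executes A2 (x = x + 4). Shared: x=10 y=8. PCs: A@2 B@1 C@1
Step 5: thread C executes C2 (x = 5). Shared: x=5 y=8. PCs: A@2 B@1 C@2
Step 6: thread C executes C3 (x = x + 5). Shared: x=10 y=8. PCs: A@2 B@1 C@3
Step 7: thread A executes A3 (x = x + 1). Shared: x=11 y=8. PCs: A@3 B@1 C@3
Step 8: thread B executes B2 (y = x + 1). Shared: x=11 y=12. PCs: A@3 B@2 C@3

Answer: x=11 y=12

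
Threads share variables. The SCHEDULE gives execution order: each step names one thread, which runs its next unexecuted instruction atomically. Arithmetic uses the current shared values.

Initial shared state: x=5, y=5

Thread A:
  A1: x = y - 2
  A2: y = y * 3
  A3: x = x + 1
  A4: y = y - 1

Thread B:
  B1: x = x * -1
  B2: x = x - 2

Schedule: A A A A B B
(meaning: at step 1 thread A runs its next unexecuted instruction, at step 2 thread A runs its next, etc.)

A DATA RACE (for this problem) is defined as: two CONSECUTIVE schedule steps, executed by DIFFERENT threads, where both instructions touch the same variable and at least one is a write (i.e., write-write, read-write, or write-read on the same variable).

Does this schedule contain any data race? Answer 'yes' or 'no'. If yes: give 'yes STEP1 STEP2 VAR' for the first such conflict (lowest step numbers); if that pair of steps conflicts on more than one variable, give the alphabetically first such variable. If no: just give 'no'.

Answer: no

Derivation:
Steps 1,2: same thread (A). No race.
Steps 2,3: same thread (A). No race.
Steps 3,4: same thread (A). No race.
Steps 4,5: A(r=y,w=y) vs B(r=x,w=x). No conflict.
Steps 5,6: same thread (B). No race.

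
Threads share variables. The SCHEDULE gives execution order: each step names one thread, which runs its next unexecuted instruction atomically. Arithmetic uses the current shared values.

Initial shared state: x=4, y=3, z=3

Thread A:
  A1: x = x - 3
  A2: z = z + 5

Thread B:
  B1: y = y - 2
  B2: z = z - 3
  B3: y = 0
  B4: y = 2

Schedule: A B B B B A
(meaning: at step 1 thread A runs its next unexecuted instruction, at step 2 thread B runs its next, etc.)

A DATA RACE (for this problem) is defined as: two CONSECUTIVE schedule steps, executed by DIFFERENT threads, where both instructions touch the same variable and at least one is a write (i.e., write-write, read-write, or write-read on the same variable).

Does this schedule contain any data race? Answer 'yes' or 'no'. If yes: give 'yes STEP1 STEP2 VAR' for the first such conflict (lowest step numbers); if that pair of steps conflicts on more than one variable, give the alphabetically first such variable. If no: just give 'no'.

Steps 1,2: A(r=x,w=x) vs B(r=y,w=y). No conflict.
Steps 2,3: same thread (B). No race.
Steps 3,4: same thread (B). No race.
Steps 4,5: same thread (B). No race.
Steps 5,6: B(r=-,w=y) vs A(r=z,w=z). No conflict.

Answer: no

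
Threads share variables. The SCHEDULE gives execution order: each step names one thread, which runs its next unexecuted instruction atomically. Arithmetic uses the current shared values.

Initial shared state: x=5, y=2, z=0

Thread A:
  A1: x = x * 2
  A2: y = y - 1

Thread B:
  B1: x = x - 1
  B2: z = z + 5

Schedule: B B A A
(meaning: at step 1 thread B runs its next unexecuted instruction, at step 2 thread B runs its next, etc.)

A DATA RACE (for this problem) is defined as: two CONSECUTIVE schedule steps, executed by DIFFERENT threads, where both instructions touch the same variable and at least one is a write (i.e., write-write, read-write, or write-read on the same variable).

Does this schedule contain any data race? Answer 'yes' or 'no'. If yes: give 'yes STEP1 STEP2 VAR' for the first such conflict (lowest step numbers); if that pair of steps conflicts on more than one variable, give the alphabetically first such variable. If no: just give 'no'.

Answer: no

Derivation:
Steps 1,2: same thread (B). No race.
Steps 2,3: B(r=z,w=z) vs A(r=x,w=x). No conflict.
Steps 3,4: same thread (A). No race.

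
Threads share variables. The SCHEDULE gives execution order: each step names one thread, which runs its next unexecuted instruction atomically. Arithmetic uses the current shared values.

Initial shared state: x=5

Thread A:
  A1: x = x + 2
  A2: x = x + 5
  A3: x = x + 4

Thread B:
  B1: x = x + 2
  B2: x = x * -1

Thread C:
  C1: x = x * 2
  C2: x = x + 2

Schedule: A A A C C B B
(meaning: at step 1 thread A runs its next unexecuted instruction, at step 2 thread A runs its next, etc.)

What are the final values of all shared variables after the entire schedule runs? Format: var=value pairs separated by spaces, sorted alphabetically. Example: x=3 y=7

Answer: x=-36

Derivation:
Step 1: thread A executes A1 (x = x + 2). Shared: x=7. PCs: A@1 B@0 C@0
Step 2: thread A executes A2 (x = x + 5). Shared: x=12. PCs: A@2 B@0 C@0
Step 3: thread A executes A3 (x = x + 4). Shared: x=16. PCs: A@3 B@0 C@0
Step 4: thread C executes C1 (x = x * 2). Shared: x=32. PCs: A@3 B@0 C@1
Step 5: thread C executes C2 (x = x + 2). Shared: x=34. PCs: A@3 B@0 C@2
Step 6: thread B executes B1 (x = x + 2). Shared: x=36. PCs: A@3 B@1 C@2
Step 7: thread B executes B2 (x = x * -1). Shared: x=-36. PCs: A@3 B@2 C@2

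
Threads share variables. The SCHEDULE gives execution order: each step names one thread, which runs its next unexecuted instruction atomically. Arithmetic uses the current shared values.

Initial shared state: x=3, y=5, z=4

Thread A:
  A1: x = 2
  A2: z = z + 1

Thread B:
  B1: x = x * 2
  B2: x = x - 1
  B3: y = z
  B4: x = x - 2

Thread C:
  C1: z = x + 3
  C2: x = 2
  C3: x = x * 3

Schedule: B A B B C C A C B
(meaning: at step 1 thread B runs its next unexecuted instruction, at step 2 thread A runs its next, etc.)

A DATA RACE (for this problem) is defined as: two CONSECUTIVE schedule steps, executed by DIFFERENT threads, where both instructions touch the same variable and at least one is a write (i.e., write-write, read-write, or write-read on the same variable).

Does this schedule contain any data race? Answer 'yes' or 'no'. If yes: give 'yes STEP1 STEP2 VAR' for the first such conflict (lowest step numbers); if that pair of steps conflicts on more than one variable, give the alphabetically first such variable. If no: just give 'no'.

Answer: yes 1 2 x

Derivation:
Steps 1,2: B(x = x * 2) vs A(x = 2). RACE on x (W-W).
Steps 2,3: A(x = 2) vs B(x = x - 1). RACE on x (W-W).
Steps 3,4: same thread (B). No race.
Steps 4,5: B(y = z) vs C(z = x + 3). RACE on z (R-W).
Steps 5,6: same thread (C). No race.
Steps 6,7: C(r=-,w=x) vs A(r=z,w=z). No conflict.
Steps 7,8: A(r=z,w=z) vs C(r=x,w=x). No conflict.
Steps 8,9: C(x = x * 3) vs B(x = x - 2). RACE on x (W-W).
First conflict at steps 1,2.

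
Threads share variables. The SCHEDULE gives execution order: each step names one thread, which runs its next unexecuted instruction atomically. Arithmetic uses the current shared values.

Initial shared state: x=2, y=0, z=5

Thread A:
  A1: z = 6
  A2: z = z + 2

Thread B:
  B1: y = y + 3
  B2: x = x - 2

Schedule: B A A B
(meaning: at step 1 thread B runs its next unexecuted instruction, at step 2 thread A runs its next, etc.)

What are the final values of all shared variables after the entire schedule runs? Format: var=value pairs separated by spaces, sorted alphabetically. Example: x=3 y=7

Answer: x=0 y=3 z=8

Derivation:
Step 1: thread B executes B1 (y = y + 3). Shared: x=2 y=3 z=5. PCs: A@0 B@1
Step 2: thread A executes A1 (z = 6). Shared: x=2 y=3 z=6. PCs: A@1 B@1
Step 3: thread A executes A2 (z = z + 2). Shared: x=2 y=3 z=8. PCs: A@2 B@1
Step 4: thread B executes B2 (x = x - 2). Shared: x=0 y=3 z=8. PCs: A@2 B@2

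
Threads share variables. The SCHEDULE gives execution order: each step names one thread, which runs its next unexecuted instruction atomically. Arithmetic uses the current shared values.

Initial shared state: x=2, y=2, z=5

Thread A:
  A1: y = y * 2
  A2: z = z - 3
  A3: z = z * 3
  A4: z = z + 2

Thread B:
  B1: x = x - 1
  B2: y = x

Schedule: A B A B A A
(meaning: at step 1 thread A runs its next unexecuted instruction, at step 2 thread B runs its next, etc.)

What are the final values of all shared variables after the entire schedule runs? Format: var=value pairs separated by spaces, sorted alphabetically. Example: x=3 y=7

Answer: x=1 y=1 z=8

Derivation:
Step 1: thread A executes A1 (y = y * 2). Shared: x=2 y=4 z=5. PCs: A@1 B@0
Step 2: thread B executes B1 (x = x - 1). Shared: x=1 y=4 z=5. PCs: A@1 B@1
Step 3: thread A executes A2 (z = z - 3). Shared: x=1 y=4 z=2. PCs: A@2 B@1
Step 4: thread B executes B2 (y = x). Shared: x=1 y=1 z=2. PCs: A@2 B@2
Step 5: thread A executes A3 (z = z * 3). Shared: x=1 y=1 z=6. PCs: A@3 B@2
Step 6: thread A executes A4 (z = z + 2). Shared: x=1 y=1 z=8. PCs: A@4 B@2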